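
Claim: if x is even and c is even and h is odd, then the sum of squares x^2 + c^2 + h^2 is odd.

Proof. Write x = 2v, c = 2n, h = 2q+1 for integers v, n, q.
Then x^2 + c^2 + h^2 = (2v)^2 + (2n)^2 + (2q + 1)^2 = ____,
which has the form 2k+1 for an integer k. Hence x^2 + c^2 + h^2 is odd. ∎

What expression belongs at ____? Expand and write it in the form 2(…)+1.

2(2n^2 + 2q^2 + 2q + 2v^2) + 1

Expanding: (2v)^2 + (2n)^2 + (2q + 1)^2 = 4n^2 + 4q^2 + 4q + 4v^2 + 1.
Every term except the constant is even, so this is 2(2n^2 + 2q^2 + 2q + 2v^2) + 1,
and 2n^2 + 2q^2 + 2q + 2v^2 ∈ ℤ gives the required form.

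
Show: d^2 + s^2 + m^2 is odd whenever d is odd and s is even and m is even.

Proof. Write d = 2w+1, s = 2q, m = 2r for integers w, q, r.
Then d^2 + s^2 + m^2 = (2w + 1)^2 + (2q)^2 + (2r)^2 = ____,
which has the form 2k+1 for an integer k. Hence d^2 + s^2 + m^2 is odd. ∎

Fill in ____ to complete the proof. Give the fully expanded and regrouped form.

2(2q^2 + 2r^2 + 2w^2 + 2w) + 1

Expanding: (2w + 1)^2 + (2q)^2 + (2r)^2 = 4q^2 + 4r^2 + 4w^2 + 4w + 1.
Every term except the constant is even, so this is 2(2q^2 + 2r^2 + 2w^2 + 2w) + 1,
and 2q^2 + 2r^2 + 2w^2 + 2w ∈ ℤ gives the required form.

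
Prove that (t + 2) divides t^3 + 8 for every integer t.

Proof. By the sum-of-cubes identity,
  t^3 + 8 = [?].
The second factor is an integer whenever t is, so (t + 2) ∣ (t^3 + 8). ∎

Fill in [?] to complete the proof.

(t + 2)(t^2 - 2t + 4)

Polynomial division of t^3 + 8 by t + 2 leaves remainder 0 and quotient t^2 - 2t + 4.
Hence t^3 + 8 = (t + 2)(t^2 - 2t + 4).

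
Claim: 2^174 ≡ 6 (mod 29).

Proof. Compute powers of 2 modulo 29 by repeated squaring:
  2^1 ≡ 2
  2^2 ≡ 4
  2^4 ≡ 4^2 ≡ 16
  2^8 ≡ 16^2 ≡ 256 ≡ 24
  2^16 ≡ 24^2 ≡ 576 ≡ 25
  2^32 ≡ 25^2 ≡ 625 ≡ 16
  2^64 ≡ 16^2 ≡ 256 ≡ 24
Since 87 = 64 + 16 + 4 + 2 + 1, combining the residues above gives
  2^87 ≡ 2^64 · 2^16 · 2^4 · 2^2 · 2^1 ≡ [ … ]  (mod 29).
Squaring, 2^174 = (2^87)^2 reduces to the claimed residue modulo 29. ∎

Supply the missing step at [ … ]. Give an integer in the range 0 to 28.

8

Multiply the listed residues: 24 · 25 · 16 · 4 · 2 = 600 → 9600 → 38400 → 76800.
Reducing modulo 29: 76800 = 2648·29 + 8, so 2^87 ≡ 8.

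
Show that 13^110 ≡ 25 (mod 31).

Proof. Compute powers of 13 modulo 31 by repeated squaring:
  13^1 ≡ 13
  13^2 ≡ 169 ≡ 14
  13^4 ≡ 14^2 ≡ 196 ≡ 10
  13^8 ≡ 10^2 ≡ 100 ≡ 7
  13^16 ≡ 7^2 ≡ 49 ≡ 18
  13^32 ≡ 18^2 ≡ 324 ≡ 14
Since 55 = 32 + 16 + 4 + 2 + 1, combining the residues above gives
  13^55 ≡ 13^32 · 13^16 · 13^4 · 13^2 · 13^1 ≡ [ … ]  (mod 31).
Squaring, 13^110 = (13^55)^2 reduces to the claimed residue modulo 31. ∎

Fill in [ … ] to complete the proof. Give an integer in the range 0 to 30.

26

Multiply the listed residues: 14 · 18 · 10 · 14 · 13 = 252 → 2520 → 35280 → 458640.
Reducing modulo 31: 458640 = 14794·31 + 26, so 13^55 ≡ 26.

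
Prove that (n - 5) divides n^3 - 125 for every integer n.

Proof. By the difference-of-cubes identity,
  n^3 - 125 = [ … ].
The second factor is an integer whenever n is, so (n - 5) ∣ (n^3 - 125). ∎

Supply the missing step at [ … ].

(n - 5)(n^2 + 5n + 25)

a^3 - b^3 = (a - b)(a^2 + ab + b^2). With a = n, b = 5:
n^3 - 125 = (n - 5)(n^2 + 5n + 25).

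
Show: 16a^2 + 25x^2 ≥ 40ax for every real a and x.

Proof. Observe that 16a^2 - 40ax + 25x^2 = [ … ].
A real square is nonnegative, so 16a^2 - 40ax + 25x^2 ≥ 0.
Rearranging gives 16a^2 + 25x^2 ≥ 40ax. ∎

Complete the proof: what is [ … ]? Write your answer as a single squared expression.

16a^2 - 40ax + 25x^2 is a perfect-square trinomial: the outer terms are (4a)^2 and (5x)^2, and the cross term is -2·4a·5x.
So 16a^2 - 40ax + 25x^2 = (4a - 5x)^2 ≥ 0.

(4a - 5x)^2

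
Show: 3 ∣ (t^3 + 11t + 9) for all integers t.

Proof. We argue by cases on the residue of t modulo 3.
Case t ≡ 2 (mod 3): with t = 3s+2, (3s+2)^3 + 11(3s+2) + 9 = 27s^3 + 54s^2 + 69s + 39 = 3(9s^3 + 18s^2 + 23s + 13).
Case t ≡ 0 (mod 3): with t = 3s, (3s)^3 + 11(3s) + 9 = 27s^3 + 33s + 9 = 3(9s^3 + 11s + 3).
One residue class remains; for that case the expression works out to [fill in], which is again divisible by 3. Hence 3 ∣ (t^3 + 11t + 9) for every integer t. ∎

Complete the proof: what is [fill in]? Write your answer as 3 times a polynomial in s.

Only t ≡ 1 (mod 3) is unaccounted for. Put t = 3s+1:
(3s+1)^3 + 11(3s+1) + 9 expands to 27s^3 + 27s^2 + 42s + 21,
and factoring out 3 leaves 3(9s^3 + 9s^2 + 14s + 7).

3(9s^3 + 9s^2 + 14s + 7)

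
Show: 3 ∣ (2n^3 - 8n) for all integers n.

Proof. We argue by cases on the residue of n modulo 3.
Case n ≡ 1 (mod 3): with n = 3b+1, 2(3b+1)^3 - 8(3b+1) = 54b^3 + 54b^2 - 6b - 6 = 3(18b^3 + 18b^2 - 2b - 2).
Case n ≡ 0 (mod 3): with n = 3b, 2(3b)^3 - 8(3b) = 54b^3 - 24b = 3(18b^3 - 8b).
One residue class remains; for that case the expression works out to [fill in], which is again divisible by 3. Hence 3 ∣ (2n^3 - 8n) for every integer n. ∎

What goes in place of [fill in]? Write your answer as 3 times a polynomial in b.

The residues treated are {1, 0}, so the missing case is n ≡ 2 (mod 3); write n = 3b+2.
Then 2(3b+2)^3 - 8(3b+2) = 54b^3 + 108b^2 + 48b = 3(18b^3 + 36b^2 + 16b).

3(18b^3 + 36b^2 + 16b)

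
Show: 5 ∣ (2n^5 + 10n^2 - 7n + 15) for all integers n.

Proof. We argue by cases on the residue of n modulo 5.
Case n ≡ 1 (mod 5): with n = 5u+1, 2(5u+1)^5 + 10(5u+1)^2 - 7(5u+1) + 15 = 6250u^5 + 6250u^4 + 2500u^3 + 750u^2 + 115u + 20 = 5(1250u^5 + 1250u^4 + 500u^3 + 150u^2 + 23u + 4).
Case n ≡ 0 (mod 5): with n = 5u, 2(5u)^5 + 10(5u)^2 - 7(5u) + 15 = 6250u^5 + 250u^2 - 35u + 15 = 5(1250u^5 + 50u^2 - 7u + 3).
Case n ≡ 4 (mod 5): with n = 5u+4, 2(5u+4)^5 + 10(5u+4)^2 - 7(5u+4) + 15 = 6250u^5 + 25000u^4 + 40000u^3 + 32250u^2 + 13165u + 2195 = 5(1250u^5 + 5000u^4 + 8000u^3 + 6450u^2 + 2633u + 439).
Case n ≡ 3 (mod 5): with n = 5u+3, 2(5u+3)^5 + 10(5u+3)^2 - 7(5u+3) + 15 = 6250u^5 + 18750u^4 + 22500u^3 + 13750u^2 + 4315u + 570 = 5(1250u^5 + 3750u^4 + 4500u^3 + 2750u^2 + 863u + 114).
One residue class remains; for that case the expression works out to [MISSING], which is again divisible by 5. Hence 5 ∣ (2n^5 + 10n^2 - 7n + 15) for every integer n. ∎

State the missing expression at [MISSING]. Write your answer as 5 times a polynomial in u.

5(1250u^5 + 2500u^4 + 2000u^3 + 850u^2 + 193u + 21)

Only n ≡ 2 (mod 5) is unaccounted for. Put n = 5u+2:
2(5u+2)^5 + 10(5u+2)^2 - 7(5u+2) + 15 expands to 6250u^5 + 12500u^4 + 10000u^3 + 4250u^2 + 965u + 105,
and factoring out 5 leaves 5(1250u^5 + 2500u^4 + 2000u^3 + 850u^2 + 193u + 21).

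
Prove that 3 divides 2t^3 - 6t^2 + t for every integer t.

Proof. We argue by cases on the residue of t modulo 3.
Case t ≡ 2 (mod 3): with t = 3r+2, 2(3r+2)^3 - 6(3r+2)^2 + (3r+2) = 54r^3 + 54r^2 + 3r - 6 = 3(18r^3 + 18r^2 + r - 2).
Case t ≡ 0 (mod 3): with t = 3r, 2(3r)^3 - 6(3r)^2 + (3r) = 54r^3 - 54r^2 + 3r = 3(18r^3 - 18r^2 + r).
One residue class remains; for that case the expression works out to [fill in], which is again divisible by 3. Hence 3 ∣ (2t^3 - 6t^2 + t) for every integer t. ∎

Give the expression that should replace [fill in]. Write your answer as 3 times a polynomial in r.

3(18r^3 - 5r - 1)

The residues treated are {2, 0}, so the missing case is t ≡ 1 (mod 3); write t = 3r+1.
Then 2(3r+1)^3 - 6(3r+1)^2 + (3r+1) = 54r^3 - 15r - 3 = 3(18r^3 - 5r - 1).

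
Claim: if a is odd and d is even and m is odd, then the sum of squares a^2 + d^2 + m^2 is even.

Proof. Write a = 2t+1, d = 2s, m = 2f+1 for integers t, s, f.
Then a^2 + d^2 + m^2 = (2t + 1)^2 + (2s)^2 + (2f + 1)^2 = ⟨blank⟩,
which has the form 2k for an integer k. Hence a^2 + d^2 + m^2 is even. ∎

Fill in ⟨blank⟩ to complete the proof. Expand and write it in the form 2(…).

(2t + 1)^2 + (2s)^2 + (2f + 1)^2 = 4f^2 + 4f + 4s^2 + 4t^2 + 4t + 2
= 2(2f^2 + 2f + 2s^2 + 2t^2 + 2t + 1).
Since 2f^2 + 2f + 2s^2 + 2t^2 + 2t + 1 is an integer, the sum of squares is of the form 2k for an integer k.

2(2f^2 + 2f + 2s^2 + 2t^2 + 2t + 1)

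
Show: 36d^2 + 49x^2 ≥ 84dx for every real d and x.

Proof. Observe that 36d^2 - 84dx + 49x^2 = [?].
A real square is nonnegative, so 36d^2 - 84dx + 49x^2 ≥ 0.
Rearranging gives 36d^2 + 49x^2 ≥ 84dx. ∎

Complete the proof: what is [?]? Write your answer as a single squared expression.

(6d - 7x)^2

The leading and trailing coefficients are 6^2 and 7^2, and 84 = 2·6·7, so the trinomial is (6d - 7x)^2.
Hence 36d^2 - 84dx + 49x^2 ≥ 0.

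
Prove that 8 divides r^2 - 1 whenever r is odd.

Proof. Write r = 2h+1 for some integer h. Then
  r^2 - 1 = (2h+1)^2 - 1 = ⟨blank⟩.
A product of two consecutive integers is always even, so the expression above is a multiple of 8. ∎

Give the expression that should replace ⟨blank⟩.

4h(h + 1)

(2h+1)^2 - 1 = 4h^2 + 4h + 1 - 1 = 4h^2 + 4h = 4h(h+1).
Since h and h+1 are consecutive, h(h+1) is even, and 4·(even) is a multiple of 8.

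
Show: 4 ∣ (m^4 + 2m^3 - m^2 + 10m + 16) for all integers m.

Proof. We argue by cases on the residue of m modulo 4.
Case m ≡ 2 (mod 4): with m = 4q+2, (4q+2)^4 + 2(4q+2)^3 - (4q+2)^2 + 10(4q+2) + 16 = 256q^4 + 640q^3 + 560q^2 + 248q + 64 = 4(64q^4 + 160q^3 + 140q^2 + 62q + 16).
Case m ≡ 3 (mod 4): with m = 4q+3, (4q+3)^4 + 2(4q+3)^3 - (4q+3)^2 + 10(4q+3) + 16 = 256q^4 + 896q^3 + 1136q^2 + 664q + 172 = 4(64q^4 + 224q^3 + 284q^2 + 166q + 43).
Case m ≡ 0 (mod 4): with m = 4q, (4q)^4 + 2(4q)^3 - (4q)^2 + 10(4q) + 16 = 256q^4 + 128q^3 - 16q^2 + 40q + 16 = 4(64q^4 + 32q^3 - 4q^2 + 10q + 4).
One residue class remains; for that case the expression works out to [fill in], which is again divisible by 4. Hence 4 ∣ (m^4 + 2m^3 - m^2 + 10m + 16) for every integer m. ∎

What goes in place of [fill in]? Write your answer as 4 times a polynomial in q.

4(64q^4 + 96q^3 + 44q^2 + 18q + 7)

The residues treated are {2, 3, 0}, so the missing case is m ≡ 1 (mod 4); write m = 4q+1.
Then (4q+1)^4 + 2(4q+1)^3 - (4q+1)^2 + 10(4q+1) + 16 = 256q^4 + 384q^3 + 176q^2 + 72q + 28 = 4(64q^4 + 96q^3 + 44q^2 + 18q + 7).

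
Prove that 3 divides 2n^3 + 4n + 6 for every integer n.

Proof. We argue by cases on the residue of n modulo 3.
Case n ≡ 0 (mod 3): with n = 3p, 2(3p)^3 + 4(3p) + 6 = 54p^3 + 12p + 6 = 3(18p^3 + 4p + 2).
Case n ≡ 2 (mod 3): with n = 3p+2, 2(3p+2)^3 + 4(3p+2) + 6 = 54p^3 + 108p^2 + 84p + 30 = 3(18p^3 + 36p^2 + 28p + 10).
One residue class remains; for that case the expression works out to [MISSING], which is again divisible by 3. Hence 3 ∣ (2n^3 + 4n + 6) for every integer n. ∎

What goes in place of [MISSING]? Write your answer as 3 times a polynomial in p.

3(18p^3 + 18p^2 + 10p + 4)

The residues treated are {0, 2}, so the missing case is n ≡ 1 (mod 3); write n = 3p+1.
Then 2(3p+1)^3 + 4(3p+1) + 6 = 54p^3 + 54p^2 + 30p + 12 = 3(18p^3 + 18p^2 + 10p + 4).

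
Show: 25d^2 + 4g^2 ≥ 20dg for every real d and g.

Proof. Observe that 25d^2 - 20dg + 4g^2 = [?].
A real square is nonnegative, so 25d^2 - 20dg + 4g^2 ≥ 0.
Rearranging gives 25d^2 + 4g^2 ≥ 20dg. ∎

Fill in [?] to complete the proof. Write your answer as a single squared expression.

The leading and trailing coefficients are 5^2 and 2^2, and 20 = 2·5·2, so the trinomial is (5d - 2g)^2.
Hence 25d^2 - 20dg + 4g^2 ≥ 0.

(5d - 2g)^2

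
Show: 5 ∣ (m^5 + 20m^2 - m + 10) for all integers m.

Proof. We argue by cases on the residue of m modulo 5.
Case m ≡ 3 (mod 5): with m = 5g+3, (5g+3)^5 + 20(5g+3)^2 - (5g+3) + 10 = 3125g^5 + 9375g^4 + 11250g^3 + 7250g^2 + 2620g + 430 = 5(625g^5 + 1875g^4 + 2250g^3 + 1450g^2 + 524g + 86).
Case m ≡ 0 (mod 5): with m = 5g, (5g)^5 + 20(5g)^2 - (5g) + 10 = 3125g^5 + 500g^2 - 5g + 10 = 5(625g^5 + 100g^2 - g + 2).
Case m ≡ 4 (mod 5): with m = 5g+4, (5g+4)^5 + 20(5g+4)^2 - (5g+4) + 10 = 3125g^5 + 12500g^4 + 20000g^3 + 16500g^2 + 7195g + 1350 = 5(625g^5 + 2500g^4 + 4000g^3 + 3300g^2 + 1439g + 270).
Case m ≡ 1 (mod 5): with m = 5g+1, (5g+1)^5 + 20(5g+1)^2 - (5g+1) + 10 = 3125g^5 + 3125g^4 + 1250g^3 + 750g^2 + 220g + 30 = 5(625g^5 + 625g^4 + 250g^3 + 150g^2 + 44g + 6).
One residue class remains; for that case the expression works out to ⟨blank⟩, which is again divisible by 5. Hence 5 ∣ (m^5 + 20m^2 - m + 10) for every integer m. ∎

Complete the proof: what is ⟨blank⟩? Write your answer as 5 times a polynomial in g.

5(625g^5 + 1250g^4 + 1000g^3 + 500g^2 + 159g + 24)

The residues treated are {3, 0, 4, 1}, so the missing case is m ≡ 2 (mod 5); write m = 5g+2.
Then (5g+2)^5 + 20(5g+2)^2 - (5g+2) + 10 = 3125g^5 + 6250g^4 + 5000g^3 + 2500g^2 + 795g + 120 = 5(625g^5 + 1250g^4 + 1000g^3 + 500g^2 + 159g + 24).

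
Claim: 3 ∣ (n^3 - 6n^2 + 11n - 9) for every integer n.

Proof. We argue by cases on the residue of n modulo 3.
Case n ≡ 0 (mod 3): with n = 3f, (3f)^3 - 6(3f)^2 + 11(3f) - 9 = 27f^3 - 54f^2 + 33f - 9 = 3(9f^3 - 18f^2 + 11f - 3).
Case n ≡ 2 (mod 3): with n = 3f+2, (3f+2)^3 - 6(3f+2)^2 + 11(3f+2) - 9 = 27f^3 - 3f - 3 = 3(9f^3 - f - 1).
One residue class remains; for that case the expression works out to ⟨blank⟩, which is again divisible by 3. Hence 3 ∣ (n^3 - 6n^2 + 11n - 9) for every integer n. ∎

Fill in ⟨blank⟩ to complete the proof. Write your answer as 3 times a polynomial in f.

3(9f^3 - 9f^2 + 2f - 1)

Only n ≡ 1 (mod 3) is unaccounted for. Put n = 3f+1:
(3f+1)^3 - 6(3f+1)^2 + 11(3f+1) - 9 expands to 27f^3 - 27f^2 + 6f - 3,
and factoring out 3 leaves 3(9f^3 - 9f^2 + 2f - 1).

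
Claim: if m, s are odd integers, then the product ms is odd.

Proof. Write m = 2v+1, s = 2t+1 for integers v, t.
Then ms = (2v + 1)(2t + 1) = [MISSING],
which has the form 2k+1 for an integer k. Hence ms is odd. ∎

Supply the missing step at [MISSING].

2(2tv + t + v) + 1

Expanding: (2v + 1)(2t + 1) = 4tv + 2t + 2v + 1.
Every term except the constant is even, so this is 2(2tv + t + v) + 1,
and 2tv + t + v ∈ ℤ gives the required form.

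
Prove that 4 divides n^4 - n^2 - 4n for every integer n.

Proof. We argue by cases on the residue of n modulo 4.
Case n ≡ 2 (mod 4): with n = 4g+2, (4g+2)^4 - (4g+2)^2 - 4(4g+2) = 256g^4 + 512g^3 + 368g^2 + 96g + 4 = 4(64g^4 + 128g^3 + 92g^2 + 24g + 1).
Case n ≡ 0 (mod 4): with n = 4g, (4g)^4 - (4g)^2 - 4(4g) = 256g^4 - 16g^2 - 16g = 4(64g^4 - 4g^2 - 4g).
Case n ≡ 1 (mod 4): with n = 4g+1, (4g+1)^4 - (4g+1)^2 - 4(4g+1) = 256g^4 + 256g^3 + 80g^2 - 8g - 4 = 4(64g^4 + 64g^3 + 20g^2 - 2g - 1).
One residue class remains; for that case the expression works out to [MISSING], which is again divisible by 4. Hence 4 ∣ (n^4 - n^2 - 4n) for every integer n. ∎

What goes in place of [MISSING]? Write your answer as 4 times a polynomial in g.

Only n ≡ 3 (mod 4) is unaccounted for. Put n = 4g+3:
(4g+3)^4 - (4g+3)^2 - 4(4g+3) expands to 256g^4 + 768g^3 + 848g^2 + 392g + 60,
and factoring out 4 leaves 4(64g^4 + 192g^3 + 212g^2 + 98g + 15).

4(64g^4 + 192g^3 + 212g^2 + 98g + 15)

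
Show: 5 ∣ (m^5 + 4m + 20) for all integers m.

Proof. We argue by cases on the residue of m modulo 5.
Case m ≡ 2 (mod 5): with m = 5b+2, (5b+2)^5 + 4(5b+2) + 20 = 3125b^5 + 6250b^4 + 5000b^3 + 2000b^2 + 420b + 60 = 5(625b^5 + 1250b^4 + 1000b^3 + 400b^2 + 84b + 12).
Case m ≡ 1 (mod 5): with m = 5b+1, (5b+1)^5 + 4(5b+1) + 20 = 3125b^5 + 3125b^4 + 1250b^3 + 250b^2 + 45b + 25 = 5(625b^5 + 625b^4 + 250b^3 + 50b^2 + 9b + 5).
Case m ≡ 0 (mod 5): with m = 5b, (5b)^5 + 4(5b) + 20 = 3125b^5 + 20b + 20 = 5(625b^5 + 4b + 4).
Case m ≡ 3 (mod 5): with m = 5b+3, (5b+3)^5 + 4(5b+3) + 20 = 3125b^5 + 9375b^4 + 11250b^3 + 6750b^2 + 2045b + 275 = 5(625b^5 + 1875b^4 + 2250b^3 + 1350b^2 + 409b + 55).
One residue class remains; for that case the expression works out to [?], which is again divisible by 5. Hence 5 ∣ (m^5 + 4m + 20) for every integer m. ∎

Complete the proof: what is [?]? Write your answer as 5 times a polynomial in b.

Only m ≡ 4 (mod 5) is unaccounted for. Put m = 5b+4:
(5b+4)^5 + 4(5b+4) + 20 expands to 3125b^5 + 12500b^4 + 20000b^3 + 16000b^2 + 6420b + 1060,
and factoring out 5 leaves 5(625b^5 + 2500b^4 + 4000b^3 + 3200b^2 + 1284b + 212).

5(625b^5 + 2500b^4 + 4000b^3 + 3200b^2 + 1284b + 212)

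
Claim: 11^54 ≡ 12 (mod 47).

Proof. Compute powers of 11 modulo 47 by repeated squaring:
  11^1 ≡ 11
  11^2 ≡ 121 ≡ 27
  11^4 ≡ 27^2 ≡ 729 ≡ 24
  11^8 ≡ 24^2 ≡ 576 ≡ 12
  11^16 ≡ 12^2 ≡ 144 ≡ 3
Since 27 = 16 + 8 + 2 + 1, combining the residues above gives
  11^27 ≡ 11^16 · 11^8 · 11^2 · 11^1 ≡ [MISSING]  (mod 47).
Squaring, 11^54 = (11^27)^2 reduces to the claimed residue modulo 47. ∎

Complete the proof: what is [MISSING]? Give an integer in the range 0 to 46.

11^16 · 11^8 · 11^2 · 11^1 ≡ 3 · 12 · 27 · 11 = 10692.
10692 mod 47 = 23, so 11^27 ≡ 23 (mod 47).

23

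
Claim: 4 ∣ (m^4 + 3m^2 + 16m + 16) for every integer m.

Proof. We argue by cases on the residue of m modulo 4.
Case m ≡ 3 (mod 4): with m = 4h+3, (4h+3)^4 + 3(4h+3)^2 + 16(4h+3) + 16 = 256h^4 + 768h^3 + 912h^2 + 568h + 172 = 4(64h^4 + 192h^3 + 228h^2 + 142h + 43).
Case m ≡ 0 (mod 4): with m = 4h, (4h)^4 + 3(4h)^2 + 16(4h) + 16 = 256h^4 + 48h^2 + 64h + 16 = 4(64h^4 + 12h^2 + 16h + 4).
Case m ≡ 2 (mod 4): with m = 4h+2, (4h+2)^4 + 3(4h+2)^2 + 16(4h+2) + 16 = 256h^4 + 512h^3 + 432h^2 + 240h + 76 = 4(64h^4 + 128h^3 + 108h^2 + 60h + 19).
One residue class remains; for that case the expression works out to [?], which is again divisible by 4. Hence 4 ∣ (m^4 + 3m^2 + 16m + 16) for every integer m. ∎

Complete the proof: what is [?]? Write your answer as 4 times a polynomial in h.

4(64h^4 + 64h^3 + 36h^2 + 26h + 9)

The residues treated are {3, 0, 2}, so the missing case is m ≡ 1 (mod 4); write m = 4h+1.
Then (4h+1)^4 + 3(4h+1)^2 + 16(4h+1) + 16 = 256h^4 + 256h^3 + 144h^2 + 104h + 36 = 4(64h^4 + 64h^3 + 36h^2 + 26h + 9).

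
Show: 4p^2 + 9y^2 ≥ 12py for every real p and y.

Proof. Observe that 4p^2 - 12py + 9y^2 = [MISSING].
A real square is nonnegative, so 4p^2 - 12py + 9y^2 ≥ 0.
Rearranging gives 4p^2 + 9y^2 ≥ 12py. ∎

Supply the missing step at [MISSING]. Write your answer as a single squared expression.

(2p - 3y)^2

The leading and trailing coefficients are 2^2 and 3^2, and 12 = 2·2·3, so the trinomial is (2p - 3y)^2.
Hence 4p^2 - 12py + 9y^2 ≥ 0.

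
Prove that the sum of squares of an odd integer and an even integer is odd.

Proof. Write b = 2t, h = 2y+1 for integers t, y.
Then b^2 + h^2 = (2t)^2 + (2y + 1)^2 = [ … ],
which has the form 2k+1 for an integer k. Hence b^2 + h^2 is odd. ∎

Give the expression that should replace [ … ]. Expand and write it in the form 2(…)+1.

2(2t^2 + 2y^2 + 2y) + 1

Expanding: (2t)^2 + (2y + 1)^2 = 4t^2 + 4y^2 + 4y + 1.
Every term except the constant is even, so this is 2(2t^2 + 2y^2 + 2y) + 1,
and 2t^2 + 2y^2 + 2y ∈ ℤ gives the required form.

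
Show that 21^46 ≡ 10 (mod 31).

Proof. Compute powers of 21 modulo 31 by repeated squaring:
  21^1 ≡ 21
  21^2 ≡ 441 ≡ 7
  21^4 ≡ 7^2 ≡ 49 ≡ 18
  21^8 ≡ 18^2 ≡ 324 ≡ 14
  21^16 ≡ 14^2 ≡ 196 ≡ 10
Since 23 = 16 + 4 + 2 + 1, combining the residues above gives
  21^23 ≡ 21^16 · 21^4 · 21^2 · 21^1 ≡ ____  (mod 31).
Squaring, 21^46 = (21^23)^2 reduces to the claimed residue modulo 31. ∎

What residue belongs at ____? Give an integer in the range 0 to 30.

Multiply the listed residues: 10 · 18 · 7 · 21 = 180 → 1260 → 26460.
Reducing modulo 31: 26460 = 853·31 + 17, so 21^23 ≡ 17.

17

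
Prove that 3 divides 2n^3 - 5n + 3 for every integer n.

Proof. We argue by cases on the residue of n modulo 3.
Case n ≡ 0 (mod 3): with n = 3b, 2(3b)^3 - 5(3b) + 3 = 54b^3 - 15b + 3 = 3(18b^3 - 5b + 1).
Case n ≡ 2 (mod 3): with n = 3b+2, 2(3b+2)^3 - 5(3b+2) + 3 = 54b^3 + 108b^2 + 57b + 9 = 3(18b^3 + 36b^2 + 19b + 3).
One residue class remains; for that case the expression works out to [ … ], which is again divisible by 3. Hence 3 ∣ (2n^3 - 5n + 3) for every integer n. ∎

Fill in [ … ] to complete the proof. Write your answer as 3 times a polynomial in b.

3(18b^3 + 18b^2 + b)

The residues treated are {0, 2}, so the missing case is n ≡ 1 (mod 3); write n = 3b+1.
Then 2(3b+1)^3 - 5(3b+1) + 3 = 54b^3 + 54b^2 + 3b = 3(18b^3 + 18b^2 + b).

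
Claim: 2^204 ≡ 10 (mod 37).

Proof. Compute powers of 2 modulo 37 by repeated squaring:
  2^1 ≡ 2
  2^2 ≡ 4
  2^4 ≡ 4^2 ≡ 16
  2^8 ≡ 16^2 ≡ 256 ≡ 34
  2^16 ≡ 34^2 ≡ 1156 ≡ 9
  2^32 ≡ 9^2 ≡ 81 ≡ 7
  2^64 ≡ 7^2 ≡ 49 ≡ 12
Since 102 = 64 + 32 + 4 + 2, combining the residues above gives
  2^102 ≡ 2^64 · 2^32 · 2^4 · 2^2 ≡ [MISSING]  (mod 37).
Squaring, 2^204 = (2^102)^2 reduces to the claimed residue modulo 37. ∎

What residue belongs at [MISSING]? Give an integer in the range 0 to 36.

Multiply the listed residues: 12 · 7 · 16 · 4 = 84 → 1344 → 5376.
Reducing modulo 37: 5376 = 145·37 + 11, so 2^102 ≡ 11.

11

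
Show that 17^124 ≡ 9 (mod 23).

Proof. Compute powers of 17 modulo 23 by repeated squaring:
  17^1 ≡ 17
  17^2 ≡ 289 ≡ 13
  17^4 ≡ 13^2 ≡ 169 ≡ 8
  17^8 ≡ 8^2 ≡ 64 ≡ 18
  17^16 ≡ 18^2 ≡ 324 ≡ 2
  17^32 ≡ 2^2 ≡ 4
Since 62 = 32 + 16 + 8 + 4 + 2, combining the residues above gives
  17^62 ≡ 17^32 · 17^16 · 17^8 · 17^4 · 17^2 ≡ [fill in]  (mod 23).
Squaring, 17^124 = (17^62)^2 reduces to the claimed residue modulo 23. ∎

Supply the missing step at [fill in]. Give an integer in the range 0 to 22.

Multiply the listed residues: 4 · 2 · 18 · 8 · 13 = 8 → 144 → 1152 → 14976.
Reducing modulo 23: 14976 = 651·23 + 3, so 17^62 ≡ 3.

3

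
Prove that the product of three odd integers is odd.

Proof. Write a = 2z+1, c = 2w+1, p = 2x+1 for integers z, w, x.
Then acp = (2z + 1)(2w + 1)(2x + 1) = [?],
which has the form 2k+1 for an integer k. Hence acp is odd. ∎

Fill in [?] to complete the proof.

2(4wxz + 2wx + 2wz + w + 2xz + x + z) + 1

Expanding: (2z + 1)(2w + 1)(2x + 1) = 8wxz + 4wx + 4wz + 2w + 4xz + 2x + 2z + 1.
Every term except the constant is even, so this is 2(4wxz + 2wx + 2wz + w + 2xz + x + z) + 1,
and 4wxz + 2wx + 2wz + w + 2xz + x + z ∈ ℤ gives the required form.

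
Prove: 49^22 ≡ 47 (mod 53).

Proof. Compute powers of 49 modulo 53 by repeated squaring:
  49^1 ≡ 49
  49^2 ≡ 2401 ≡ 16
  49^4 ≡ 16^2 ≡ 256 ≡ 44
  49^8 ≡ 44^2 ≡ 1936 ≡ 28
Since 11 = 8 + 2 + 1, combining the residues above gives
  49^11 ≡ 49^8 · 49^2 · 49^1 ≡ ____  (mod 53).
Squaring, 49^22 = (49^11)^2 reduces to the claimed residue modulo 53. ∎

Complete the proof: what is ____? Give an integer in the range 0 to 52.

Multiply the listed residues: 28 · 16 · 49 = 448 → 21952.
Reducing modulo 53: 21952 = 414·53 + 10, so 49^11 ≡ 10.

10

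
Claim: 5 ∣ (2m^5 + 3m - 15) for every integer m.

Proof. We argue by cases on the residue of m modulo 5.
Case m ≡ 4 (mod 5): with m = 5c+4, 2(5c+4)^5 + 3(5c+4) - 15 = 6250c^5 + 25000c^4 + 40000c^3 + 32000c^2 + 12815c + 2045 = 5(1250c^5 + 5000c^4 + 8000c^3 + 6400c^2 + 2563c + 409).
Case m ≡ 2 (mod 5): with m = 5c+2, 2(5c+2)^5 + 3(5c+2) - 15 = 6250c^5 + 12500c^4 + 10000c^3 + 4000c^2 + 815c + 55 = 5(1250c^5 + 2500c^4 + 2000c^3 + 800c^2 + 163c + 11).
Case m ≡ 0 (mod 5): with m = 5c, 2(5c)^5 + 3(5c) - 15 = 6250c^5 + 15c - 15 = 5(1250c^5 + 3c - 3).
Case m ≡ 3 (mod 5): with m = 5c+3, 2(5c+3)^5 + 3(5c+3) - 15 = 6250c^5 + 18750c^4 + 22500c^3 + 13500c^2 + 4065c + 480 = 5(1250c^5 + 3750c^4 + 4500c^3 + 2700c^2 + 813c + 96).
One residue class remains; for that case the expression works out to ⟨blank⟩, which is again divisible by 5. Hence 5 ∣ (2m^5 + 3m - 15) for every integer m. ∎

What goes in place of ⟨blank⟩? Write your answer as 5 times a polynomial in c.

Only m ≡ 1 (mod 5) is unaccounted for. Put m = 5c+1:
2(5c+1)^5 + 3(5c+1) - 15 expands to 6250c^5 + 6250c^4 + 2500c^3 + 500c^2 + 65c - 10,
and factoring out 5 leaves 5(1250c^5 + 1250c^4 + 500c^3 + 100c^2 + 13c - 2).

5(1250c^5 + 1250c^4 + 500c^3 + 100c^2 + 13c - 2)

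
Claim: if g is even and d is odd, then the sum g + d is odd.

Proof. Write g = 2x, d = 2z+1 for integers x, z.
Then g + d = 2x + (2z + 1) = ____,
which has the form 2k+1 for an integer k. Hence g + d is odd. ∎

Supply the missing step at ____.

Expanding: 2x + (2z + 1) = 2x + 2z + 1.
Every term except the constant is even, so this is 2(x + z) + 1,
and x + z ∈ ℤ gives the required form.

2(x + z) + 1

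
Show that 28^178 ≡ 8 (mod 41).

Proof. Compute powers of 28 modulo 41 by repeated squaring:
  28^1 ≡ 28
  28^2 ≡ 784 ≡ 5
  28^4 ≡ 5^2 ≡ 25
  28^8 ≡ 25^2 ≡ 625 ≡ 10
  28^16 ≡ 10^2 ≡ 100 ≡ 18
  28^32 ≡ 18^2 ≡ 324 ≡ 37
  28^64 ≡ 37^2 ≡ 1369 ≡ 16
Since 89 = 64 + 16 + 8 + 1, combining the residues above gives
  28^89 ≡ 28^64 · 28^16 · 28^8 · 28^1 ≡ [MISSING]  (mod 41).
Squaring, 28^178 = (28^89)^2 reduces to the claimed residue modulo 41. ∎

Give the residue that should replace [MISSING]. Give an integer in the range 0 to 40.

28^64 · 28^16 · 28^8 · 28^1 ≡ 16 · 18 · 10 · 28 = 80640.
80640 mod 41 = 34, so 28^89 ≡ 34 (mod 41).

34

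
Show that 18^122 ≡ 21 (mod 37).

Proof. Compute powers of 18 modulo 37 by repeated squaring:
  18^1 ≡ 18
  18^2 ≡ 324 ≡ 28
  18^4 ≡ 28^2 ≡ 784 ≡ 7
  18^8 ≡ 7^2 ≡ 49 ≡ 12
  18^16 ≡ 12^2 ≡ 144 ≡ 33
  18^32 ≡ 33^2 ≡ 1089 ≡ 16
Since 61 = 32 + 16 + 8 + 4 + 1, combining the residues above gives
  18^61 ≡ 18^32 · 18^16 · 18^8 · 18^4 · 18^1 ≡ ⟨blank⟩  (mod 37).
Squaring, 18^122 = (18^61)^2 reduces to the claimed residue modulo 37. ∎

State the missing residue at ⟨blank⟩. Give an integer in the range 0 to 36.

24

18^32 · 18^16 · 18^8 · 18^4 · 18^1 ≡ 16 · 33 · 12 · 7 · 18 = 798336.
798336 mod 37 = 24, so 18^61 ≡ 24 (mod 37).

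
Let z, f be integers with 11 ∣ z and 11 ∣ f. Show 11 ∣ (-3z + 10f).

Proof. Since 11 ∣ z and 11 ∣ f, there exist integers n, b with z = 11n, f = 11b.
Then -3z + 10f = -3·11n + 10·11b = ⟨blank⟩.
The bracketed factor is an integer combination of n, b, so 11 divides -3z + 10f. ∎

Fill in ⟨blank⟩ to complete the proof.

Each term has a factor of 11: -3·11n + 10·11b = 11·(10b - 3n).
Since 10b - 3n is an integer, 11 ∣ (-3z + 10f).

11(10b - 3n)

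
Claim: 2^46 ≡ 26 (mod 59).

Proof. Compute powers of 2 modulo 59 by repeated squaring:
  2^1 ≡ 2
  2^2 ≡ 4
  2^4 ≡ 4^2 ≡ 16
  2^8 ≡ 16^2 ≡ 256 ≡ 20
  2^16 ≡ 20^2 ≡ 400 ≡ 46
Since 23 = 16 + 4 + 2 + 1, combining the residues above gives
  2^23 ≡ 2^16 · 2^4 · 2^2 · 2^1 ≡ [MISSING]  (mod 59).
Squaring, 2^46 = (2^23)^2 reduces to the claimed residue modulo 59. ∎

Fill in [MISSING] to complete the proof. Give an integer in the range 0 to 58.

47

2^16 · 2^4 · 2^2 · 2^1 ≡ 46 · 16 · 4 · 2 = 5888.
5888 mod 59 = 47, so 2^23 ≡ 47 (mod 59).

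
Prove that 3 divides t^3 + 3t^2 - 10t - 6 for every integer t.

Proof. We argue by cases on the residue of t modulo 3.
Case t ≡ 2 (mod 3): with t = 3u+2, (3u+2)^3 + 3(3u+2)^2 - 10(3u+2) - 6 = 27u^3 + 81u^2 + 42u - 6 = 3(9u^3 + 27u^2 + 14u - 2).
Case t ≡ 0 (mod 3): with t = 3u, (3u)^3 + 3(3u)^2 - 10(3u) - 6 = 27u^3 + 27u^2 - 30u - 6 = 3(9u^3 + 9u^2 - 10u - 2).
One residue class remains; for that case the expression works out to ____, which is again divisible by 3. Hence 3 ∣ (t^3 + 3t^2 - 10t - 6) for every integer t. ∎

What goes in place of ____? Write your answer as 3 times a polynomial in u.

The residues treated are {2, 0}, so the missing case is t ≡ 1 (mod 3); write t = 3u+1.
Then (3u+1)^3 + 3(3u+1)^2 - 10(3u+1) - 6 = 27u^3 + 54u^2 - 3u - 12 = 3(9u^3 + 18u^2 - u - 4).

3(9u^3 + 18u^2 - u - 4)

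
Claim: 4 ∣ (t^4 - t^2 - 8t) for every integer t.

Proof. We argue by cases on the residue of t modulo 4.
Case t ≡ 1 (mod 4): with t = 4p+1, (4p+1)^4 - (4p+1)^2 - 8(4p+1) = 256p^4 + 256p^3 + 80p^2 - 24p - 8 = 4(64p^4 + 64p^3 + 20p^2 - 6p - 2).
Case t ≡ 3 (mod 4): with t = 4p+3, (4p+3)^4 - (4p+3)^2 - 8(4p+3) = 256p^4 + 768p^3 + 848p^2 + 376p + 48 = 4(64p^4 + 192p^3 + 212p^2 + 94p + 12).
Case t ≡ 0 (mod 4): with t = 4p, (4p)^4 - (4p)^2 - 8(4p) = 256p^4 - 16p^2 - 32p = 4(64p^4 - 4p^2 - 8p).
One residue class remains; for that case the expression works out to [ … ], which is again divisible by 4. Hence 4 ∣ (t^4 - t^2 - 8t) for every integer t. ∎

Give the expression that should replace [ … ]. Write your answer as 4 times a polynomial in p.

4(64p^4 + 128p^3 + 92p^2 + 20p - 1)

The residues treated are {1, 3, 0}, so the missing case is t ≡ 2 (mod 4); write t = 4p+2.
Then (4p+2)^4 - (4p+2)^2 - 8(4p+2) = 256p^4 + 512p^3 + 368p^2 + 80p - 4 = 4(64p^4 + 128p^3 + 92p^2 + 20p - 1).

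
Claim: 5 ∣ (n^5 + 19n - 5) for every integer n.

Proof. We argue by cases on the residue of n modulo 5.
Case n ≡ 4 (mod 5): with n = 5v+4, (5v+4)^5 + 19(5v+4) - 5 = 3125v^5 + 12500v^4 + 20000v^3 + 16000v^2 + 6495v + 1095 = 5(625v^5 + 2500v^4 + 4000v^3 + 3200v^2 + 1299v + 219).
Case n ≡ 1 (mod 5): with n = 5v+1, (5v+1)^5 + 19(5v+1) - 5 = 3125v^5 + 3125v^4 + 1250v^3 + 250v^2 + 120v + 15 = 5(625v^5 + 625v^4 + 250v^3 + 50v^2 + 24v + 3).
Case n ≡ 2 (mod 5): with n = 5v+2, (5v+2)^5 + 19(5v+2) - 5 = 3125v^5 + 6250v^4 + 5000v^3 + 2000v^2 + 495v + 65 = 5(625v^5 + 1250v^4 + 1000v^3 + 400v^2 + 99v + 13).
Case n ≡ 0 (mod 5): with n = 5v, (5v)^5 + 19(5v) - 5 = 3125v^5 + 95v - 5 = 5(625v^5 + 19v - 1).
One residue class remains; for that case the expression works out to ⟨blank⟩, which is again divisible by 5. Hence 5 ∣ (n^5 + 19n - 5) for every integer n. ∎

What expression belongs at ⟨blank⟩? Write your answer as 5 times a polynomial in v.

The residues treated are {4, 1, 2, 0}, so the missing case is n ≡ 3 (mod 5); write n = 5v+3.
Then (5v+3)^5 + 19(5v+3) - 5 = 3125v^5 + 9375v^4 + 11250v^3 + 6750v^2 + 2120v + 295 = 5(625v^5 + 1875v^4 + 2250v^3 + 1350v^2 + 424v + 59).

5(625v^5 + 1875v^4 + 2250v^3 + 1350v^2 + 424v + 59)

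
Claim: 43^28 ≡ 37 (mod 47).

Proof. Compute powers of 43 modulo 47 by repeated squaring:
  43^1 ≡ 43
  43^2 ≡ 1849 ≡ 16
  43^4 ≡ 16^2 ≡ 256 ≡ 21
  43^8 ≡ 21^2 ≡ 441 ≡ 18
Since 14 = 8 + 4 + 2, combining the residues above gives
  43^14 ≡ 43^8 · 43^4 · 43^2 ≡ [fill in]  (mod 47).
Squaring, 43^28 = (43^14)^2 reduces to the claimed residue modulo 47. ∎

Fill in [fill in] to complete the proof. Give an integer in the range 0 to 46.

32

43^8 · 43^4 · 43^2 ≡ 18 · 21 · 16 = 6048.
6048 mod 47 = 32, so 43^14 ≡ 32 (mod 47).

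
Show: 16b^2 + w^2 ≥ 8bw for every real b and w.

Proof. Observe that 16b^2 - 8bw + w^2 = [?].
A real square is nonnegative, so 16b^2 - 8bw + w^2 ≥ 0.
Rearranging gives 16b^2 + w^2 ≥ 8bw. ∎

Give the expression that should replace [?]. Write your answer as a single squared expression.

(4b - w)^2

16b^2 - 8bw + w^2 is a perfect-square trinomial: the outer terms are (4b)^2 and (w)^2, and the cross term is -2·4b·w.
So 16b^2 - 8bw + w^2 = (4b - w)^2 ≥ 0.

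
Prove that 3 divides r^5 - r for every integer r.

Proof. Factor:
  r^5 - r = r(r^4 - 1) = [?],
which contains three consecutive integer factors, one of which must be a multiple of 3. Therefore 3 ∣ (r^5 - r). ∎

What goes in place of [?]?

(r - 1)r(r + 1)(r^2 + 1)

r^4 - 1 = (r^2 - 1)(r^2 + 1), and r^2 - 1 = (r-1)(r+1).
So r(r^4 - 1) = (r - 1)r(r + 1)(r^2 + 1).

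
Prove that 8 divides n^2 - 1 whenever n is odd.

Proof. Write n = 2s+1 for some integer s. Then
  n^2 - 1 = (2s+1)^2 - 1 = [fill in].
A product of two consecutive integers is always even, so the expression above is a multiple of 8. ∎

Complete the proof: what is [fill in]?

4s(s + 1)

(2s+1)^2 - 1 = 4s^2 + 4s + 1 - 1 = 4s^2 + 4s = 4s(s+1).
Since s and s+1 are consecutive, s(s+1) is even, and 4·(even) is a multiple of 8.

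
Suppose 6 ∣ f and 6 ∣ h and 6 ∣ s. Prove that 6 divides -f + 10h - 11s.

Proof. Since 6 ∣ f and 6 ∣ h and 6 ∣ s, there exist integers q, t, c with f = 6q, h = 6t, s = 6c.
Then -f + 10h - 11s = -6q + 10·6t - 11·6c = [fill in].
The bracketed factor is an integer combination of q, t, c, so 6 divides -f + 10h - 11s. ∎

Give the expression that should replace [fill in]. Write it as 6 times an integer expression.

6(-11c - q + 10t)

Each term has a factor of 6: -6q + 10·6t - 11·6c = 6·(-11c - q + 10t).
Since -11c - q + 10t is an integer, 6 ∣ (-f + 10h - 11s).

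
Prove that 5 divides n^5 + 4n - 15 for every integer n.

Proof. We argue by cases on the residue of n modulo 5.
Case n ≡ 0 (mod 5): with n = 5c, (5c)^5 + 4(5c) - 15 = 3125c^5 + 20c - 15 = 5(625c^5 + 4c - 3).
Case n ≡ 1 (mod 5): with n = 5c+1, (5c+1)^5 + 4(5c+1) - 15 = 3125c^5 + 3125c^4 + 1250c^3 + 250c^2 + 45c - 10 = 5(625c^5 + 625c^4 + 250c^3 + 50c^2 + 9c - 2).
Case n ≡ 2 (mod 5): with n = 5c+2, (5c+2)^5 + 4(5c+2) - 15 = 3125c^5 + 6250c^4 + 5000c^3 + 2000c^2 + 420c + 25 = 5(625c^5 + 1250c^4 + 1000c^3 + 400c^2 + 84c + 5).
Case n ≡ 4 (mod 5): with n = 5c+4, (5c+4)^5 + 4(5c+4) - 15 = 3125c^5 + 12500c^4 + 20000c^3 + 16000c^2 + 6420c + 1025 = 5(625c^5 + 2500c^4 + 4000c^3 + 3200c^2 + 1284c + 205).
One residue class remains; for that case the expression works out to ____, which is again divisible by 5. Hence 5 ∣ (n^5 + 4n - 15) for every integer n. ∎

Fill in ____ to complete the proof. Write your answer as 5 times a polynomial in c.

The residues treated are {0, 1, 2, 4}, so the missing case is n ≡ 3 (mod 5); write n = 5c+3.
Then (5c+3)^5 + 4(5c+3) - 15 = 3125c^5 + 9375c^4 + 11250c^3 + 6750c^2 + 2045c + 240 = 5(625c^5 + 1875c^4 + 2250c^3 + 1350c^2 + 409c + 48).

5(625c^5 + 1875c^4 + 2250c^3 + 1350c^2 + 409c + 48)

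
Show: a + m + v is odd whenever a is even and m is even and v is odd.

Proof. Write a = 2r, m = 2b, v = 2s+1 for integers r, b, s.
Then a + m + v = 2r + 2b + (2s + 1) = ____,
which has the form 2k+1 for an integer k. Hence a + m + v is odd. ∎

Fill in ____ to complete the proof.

Expanding: 2r + 2b + (2s + 1) = 2b + 2r + 2s + 1.
Every term except the constant is even, so this is 2(b + r + s) + 1,
and b + r + s ∈ ℤ gives the required form.

2(b + r + s) + 1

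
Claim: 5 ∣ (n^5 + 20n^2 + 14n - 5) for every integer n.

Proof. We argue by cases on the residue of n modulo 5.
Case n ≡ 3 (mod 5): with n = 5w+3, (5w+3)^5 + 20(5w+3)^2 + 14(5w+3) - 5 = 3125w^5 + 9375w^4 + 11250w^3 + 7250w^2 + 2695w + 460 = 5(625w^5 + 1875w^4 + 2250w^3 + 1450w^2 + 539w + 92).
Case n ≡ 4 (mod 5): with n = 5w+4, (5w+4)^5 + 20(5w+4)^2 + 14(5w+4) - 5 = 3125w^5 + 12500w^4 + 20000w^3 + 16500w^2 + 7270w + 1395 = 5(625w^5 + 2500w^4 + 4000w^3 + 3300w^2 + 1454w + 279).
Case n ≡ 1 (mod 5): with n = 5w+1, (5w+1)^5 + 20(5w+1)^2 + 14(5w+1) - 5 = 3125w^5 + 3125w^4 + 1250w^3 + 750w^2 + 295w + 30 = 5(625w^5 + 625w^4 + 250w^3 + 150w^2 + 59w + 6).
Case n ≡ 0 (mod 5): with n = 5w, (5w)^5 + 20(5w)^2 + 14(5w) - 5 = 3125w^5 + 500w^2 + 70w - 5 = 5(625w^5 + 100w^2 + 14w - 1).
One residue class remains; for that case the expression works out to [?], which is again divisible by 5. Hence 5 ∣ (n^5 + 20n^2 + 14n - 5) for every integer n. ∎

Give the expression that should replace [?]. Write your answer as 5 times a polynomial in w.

5(625w^5 + 1250w^4 + 1000w^3 + 500w^2 + 174w + 27)

Only n ≡ 2 (mod 5) is unaccounted for. Put n = 5w+2:
(5w+2)^5 + 20(5w+2)^2 + 14(5w+2) - 5 expands to 3125w^5 + 6250w^4 + 5000w^3 + 2500w^2 + 870w + 135,
and factoring out 5 leaves 5(625w^5 + 1250w^4 + 1000w^3 + 500w^2 + 174w + 27).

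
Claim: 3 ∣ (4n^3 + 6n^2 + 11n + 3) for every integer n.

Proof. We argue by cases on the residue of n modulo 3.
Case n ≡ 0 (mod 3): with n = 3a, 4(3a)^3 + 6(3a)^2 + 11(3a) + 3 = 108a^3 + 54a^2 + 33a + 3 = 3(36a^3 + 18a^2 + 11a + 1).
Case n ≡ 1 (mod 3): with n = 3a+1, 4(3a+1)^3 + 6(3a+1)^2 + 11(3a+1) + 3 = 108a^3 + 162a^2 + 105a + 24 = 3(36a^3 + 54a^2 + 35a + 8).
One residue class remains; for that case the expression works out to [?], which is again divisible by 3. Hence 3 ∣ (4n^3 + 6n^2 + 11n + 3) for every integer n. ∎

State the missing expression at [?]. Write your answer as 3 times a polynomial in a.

3(36a^3 + 90a^2 + 83a + 27)

The residues treated are {0, 1}, so the missing case is n ≡ 2 (mod 3); write n = 3a+2.
Then 4(3a+2)^3 + 6(3a+2)^2 + 11(3a+2) + 3 = 108a^3 + 270a^2 + 249a + 81 = 3(36a^3 + 90a^2 + 83a + 27).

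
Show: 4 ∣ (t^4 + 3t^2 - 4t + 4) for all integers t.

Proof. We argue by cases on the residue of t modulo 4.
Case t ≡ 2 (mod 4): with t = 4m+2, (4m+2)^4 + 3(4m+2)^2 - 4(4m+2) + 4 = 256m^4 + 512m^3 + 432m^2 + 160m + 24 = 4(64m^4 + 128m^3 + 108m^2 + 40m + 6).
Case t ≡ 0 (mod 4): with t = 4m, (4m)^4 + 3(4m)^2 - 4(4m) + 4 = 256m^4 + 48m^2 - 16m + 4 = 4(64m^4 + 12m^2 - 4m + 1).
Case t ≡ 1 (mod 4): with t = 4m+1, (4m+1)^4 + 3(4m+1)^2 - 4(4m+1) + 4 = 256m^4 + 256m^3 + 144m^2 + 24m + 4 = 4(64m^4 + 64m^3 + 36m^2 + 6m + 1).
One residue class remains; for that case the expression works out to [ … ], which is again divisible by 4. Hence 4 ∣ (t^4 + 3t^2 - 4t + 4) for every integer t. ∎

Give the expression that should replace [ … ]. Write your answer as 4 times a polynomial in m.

4(64m^4 + 192m^3 + 228m^2 + 122m + 25)

The residues treated are {2, 0, 1}, so the missing case is t ≡ 3 (mod 4); write t = 4m+3.
Then (4m+3)^4 + 3(4m+3)^2 - 4(4m+3) + 4 = 256m^4 + 768m^3 + 912m^2 + 488m + 100 = 4(64m^4 + 192m^3 + 228m^2 + 122m + 25).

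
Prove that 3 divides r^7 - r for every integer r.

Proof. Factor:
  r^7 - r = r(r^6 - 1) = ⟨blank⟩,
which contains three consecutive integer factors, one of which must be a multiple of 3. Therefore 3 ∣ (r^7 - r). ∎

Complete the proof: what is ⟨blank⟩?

(r - 1)r(r + 1)(r^4 + r^2 + 1)

r^6 - 1 = (r^2 - 1)(r^4 + r^2 + 1), and r^2 - 1 = (r-1)(r+1).
So r(r^6 - 1) = (r - 1)r(r + 1)(r^4 + r^2 + 1).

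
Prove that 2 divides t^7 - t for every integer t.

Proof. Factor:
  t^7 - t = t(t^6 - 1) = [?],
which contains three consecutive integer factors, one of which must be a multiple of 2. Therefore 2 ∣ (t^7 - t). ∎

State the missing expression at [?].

t^6 - 1 = (t^2 - 1)(t^4 + t^2 + 1), and t^2 - 1 = (t-1)(t+1).
So t(t^6 - 1) = (t - 1)t(t + 1)(t^4 + t^2 + 1).

(t - 1)t(t + 1)(t^4 + t^2 + 1)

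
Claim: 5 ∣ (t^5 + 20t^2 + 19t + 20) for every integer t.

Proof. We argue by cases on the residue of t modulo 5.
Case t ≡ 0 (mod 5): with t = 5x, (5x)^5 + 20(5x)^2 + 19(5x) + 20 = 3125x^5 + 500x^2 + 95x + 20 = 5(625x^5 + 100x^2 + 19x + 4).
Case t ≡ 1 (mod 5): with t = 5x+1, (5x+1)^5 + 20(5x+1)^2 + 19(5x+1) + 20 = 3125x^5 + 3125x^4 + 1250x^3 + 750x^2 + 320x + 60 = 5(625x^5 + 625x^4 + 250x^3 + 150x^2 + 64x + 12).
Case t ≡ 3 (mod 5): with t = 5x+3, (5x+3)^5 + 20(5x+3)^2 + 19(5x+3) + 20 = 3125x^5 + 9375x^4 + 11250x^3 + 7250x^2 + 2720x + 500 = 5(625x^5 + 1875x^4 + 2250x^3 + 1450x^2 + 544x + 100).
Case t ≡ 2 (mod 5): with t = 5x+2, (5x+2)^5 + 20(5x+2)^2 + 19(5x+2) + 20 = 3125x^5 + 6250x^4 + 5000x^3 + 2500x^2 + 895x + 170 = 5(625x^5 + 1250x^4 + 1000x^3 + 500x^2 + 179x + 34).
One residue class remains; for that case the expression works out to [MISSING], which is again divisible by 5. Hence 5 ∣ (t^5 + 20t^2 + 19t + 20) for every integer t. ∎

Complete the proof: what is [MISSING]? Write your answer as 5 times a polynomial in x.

5(625x^5 + 2500x^4 + 4000x^3 + 3300x^2 + 1459x + 288)

The residues treated are {0, 1, 3, 2}, so the missing case is t ≡ 4 (mod 5); write t = 5x+4.
Then (5x+4)^5 + 20(5x+4)^2 + 19(5x+4) + 20 = 3125x^5 + 12500x^4 + 20000x^3 + 16500x^2 + 7295x + 1440 = 5(625x^5 + 2500x^4 + 4000x^3 + 3300x^2 + 1459x + 288).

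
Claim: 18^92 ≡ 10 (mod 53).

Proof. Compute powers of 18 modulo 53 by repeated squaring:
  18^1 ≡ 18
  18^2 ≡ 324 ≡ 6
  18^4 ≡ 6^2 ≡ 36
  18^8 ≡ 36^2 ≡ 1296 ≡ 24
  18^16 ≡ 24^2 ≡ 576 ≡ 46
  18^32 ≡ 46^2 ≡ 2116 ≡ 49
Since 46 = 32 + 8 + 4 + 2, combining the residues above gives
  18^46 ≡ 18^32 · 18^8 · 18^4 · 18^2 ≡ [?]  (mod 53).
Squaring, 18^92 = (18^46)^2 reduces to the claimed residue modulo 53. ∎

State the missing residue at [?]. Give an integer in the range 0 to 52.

40

18^32 · 18^8 · 18^4 · 18^2 ≡ 49 · 24 · 36 · 6 = 254016.
254016 mod 53 = 40, so 18^46 ≡ 40 (mod 53).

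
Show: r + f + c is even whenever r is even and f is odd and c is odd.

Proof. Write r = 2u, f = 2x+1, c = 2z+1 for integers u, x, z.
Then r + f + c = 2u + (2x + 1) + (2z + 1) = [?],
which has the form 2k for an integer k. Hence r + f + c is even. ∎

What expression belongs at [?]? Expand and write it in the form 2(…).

2u + (2x + 1) + (2z + 1) = 2u + 2x + 2z + 2
= 2(u + x + z + 1).
Since u + x + z + 1 is an integer, the sum is of the form 2k for an integer k.

2(u + x + z + 1)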